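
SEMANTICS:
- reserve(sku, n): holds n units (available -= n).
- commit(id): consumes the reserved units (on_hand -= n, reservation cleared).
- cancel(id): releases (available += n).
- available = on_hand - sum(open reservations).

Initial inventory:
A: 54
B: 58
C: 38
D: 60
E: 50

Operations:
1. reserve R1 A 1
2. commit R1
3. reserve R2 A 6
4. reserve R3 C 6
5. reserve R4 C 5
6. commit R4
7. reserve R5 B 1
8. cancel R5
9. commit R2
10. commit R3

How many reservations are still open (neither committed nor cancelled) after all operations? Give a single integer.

Answer: 0

Derivation:
Step 1: reserve R1 A 1 -> on_hand[A=54 B=58 C=38 D=60 E=50] avail[A=53 B=58 C=38 D=60 E=50] open={R1}
Step 2: commit R1 -> on_hand[A=53 B=58 C=38 D=60 E=50] avail[A=53 B=58 C=38 D=60 E=50] open={}
Step 3: reserve R2 A 6 -> on_hand[A=53 B=58 C=38 D=60 E=50] avail[A=47 B=58 C=38 D=60 E=50] open={R2}
Step 4: reserve R3 C 6 -> on_hand[A=53 B=58 C=38 D=60 E=50] avail[A=47 B=58 C=32 D=60 E=50] open={R2,R3}
Step 5: reserve R4 C 5 -> on_hand[A=53 B=58 C=38 D=60 E=50] avail[A=47 B=58 C=27 D=60 E=50] open={R2,R3,R4}
Step 6: commit R4 -> on_hand[A=53 B=58 C=33 D=60 E=50] avail[A=47 B=58 C=27 D=60 E=50] open={R2,R3}
Step 7: reserve R5 B 1 -> on_hand[A=53 B=58 C=33 D=60 E=50] avail[A=47 B=57 C=27 D=60 E=50] open={R2,R3,R5}
Step 8: cancel R5 -> on_hand[A=53 B=58 C=33 D=60 E=50] avail[A=47 B=58 C=27 D=60 E=50] open={R2,R3}
Step 9: commit R2 -> on_hand[A=47 B=58 C=33 D=60 E=50] avail[A=47 B=58 C=27 D=60 E=50] open={R3}
Step 10: commit R3 -> on_hand[A=47 B=58 C=27 D=60 E=50] avail[A=47 B=58 C=27 D=60 E=50] open={}
Open reservations: [] -> 0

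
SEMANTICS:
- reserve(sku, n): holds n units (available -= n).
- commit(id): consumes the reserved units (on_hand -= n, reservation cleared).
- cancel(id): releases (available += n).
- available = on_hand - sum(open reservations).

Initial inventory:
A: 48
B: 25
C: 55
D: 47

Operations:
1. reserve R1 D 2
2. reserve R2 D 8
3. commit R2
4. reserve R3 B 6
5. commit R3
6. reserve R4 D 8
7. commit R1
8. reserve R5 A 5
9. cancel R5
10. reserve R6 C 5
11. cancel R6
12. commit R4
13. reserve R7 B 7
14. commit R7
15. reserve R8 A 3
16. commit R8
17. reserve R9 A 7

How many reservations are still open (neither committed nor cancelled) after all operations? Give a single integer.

Answer: 1

Derivation:
Step 1: reserve R1 D 2 -> on_hand[A=48 B=25 C=55 D=47] avail[A=48 B=25 C=55 D=45] open={R1}
Step 2: reserve R2 D 8 -> on_hand[A=48 B=25 C=55 D=47] avail[A=48 B=25 C=55 D=37] open={R1,R2}
Step 3: commit R2 -> on_hand[A=48 B=25 C=55 D=39] avail[A=48 B=25 C=55 D=37] open={R1}
Step 4: reserve R3 B 6 -> on_hand[A=48 B=25 C=55 D=39] avail[A=48 B=19 C=55 D=37] open={R1,R3}
Step 5: commit R3 -> on_hand[A=48 B=19 C=55 D=39] avail[A=48 B=19 C=55 D=37] open={R1}
Step 6: reserve R4 D 8 -> on_hand[A=48 B=19 C=55 D=39] avail[A=48 B=19 C=55 D=29] open={R1,R4}
Step 7: commit R1 -> on_hand[A=48 B=19 C=55 D=37] avail[A=48 B=19 C=55 D=29] open={R4}
Step 8: reserve R5 A 5 -> on_hand[A=48 B=19 C=55 D=37] avail[A=43 B=19 C=55 D=29] open={R4,R5}
Step 9: cancel R5 -> on_hand[A=48 B=19 C=55 D=37] avail[A=48 B=19 C=55 D=29] open={R4}
Step 10: reserve R6 C 5 -> on_hand[A=48 B=19 C=55 D=37] avail[A=48 B=19 C=50 D=29] open={R4,R6}
Step 11: cancel R6 -> on_hand[A=48 B=19 C=55 D=37] avail[A=48 B=19 C=55 D=29] open={R4}
Step 12: commit R4 -> on_hand[A=48 B=19 C=55 D=29] avail[A=48 B=19 C=55 D=29] open={}
Step 13: reserve R7 B 7 -> on_hand[A=48 B=19 C=55 D=29] avail[A=48 B=12 C=55 D=29] open={R7}
Step 14: commit R7 -> on_hand[A=48 B=12 C=55 D=29] avail[A=48 B=12 C=55 D=29] open={}
Step 15: reserve R8 A 3 -> on_hand[A=48 B=12 C=55 D=29] avail[A=45 B=12 C=55 D=29] open={R8}
Step 16: commit R8 -> on_hand[A=45 B=12 C=55 D=29] avail[A=45 B=12 C=55 D=29] open={}
Step 17: reserve R9 A 7 -> on_hand[A=45 B=12 C=55 D=29] avail[A=38 B=12 C=55 D=29] open={R9}
Open reservations: ['R9'] -> 1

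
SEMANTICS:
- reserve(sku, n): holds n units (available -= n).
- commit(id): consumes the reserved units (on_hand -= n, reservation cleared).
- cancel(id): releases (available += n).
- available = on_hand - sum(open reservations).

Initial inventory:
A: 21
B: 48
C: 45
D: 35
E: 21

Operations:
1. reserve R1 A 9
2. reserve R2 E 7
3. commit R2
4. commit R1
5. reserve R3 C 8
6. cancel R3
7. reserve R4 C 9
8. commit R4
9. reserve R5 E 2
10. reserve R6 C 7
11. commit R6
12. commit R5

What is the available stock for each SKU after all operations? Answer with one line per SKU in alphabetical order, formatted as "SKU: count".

Step 1: reserve R1 A 9 -> on_hand[A=21 B=48 C=45 D=35 E=21] avail[A=12 B=48 C=45 D=35 E=21] open={R1}
Step 2: reserve R2 E 7 -> on_hand[A=21 B=48 C=45 D=35 E=21] avail[A=12 B=48 C=45 D=35 E=14] open={R1,R2}
Step 3: commit R2 -> on_hand[A=21 B=48 C=45 D=35 E=14] avail[A=12 B=48 C=45 D=35 E=14] open={R1}
Step 4: commit R1 -> on_hand[A=12 B=48 C=45 D=35 E=14] avail[A=12 B=48 C=45 D=35 E=14] open={}
Step 5: reserve R3 C 8 -> on_hand[A=12 B=48 C=45 D=35 E=14] avail[A=12 B=48 C=37 D=35 E=14] open={R3}
Step 6: cancel R3 -> on_hand[A=12 B=48 C=45 D=35 E=14] avail[A=12 B=48 C=45 D=35 E=14] open={}
Step 7: reserve R4 C 9 -> on_hand[A=12 B=48 C=45 D=35 E=14] avail[A=12 B=48 C=36 D=35 E=14] open={R4}
Step 8: commit R4 -> on_hand[A=12 B=48 C=36 D=35 E=14] avail[A=12 B=48 C=36 D=35 E=14] open={}
Step 9: reserve R5 E 2 -> on_hand[A=12 B=48 C=36 D=35 E=14] avail[A=12 B=48 C=36 D=35 E=12] open={R5}
Step 10: reserve R6 C 7 -> on_hand[A=12 B=48 C=36 D=35 E=14] avail[A=12 B=48 C=29 D=35 E=12] open={R5,R6}
Step 11: commit R6 -> on_hand[A=12 B=48 C=29 D=35 E=14] avail[A=12 B=48 C=29 D=35 E=12] open={R5}
Step 12: commit R5 -> on_hand[A=12 B=48 C=29 D=35 E=12] avail[A=12 B=48 C=29 D=35 E=12] open={}

Answer: A: 12
B: 48
C: 29
D: 35
E: 12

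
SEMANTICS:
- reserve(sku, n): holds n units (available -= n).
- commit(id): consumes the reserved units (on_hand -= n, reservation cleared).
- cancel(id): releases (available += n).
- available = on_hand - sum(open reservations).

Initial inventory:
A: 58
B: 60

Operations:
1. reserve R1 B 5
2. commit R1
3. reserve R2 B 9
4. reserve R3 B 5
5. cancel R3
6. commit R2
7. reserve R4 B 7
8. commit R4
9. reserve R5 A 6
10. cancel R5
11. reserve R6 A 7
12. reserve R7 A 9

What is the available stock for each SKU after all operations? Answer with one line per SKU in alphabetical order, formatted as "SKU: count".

Answer: A: 42
B: 39

Derivation:
Step 1: reserve R1 B 5 -> on_hand[A=58 B=60] avail[A=58 B=55] open={R1}
Step 2: commit R1 -> on_hand[A=58 B=55] avail[A=58 B=55] open={}
Step 3: reserve R2 B 9 -> on_hand[A=58 B=55] avail[A=58 B=46] open={R2}
Step 4: reserve R3 B 5 -> on_hand[A=58 B=55] avail[A=58 B=41] open={R2,R3}
Step 5: cancel R3 -> on_hand[A=58 B=55] avail[A=58 B=46] open={R2}
Step 6: commit R2 -> on_hand[A=58 B=46] avail[A=58 B=46] open={}
Step 7: reserve R4 B 7 -> on_hand[A=58 B=46] avail[A=58 B=39] open={R4}
Step 8: commit R4 -> on_hand[A=58 B=39] avail[A=58 B=39] open={}
Step 9: reserve R5 A 6 -> on_hand[A=58 B=39] avail[A=52 B=39] open={R5}
Step 10: cancel R5 -> on_hand[A=58 B=39] avail[A=58 B=39] open={}
Step 11: reserve R6 A 7 -> on_hand[A=58 B=39] avail[A=51 B=39] open={R6}
Step 12: reserve R7 A 9 -> on_hand[A=58 B=39] avail[A=42 B=39] open={R6,R7}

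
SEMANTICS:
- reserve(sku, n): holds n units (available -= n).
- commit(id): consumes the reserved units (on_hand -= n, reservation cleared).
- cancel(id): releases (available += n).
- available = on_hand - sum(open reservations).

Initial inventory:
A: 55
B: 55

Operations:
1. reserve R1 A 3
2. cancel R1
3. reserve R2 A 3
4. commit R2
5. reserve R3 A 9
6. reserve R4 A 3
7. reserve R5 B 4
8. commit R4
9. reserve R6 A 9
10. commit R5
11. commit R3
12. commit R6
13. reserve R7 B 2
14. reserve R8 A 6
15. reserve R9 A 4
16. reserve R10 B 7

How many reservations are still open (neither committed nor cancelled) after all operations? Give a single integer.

Step 1: reserve R1 A 3 -> on_hand[A=55 B=55] avail[A=52 B=55] open={R1}
Step 2: cancel R1 -> on_hand[A=55 B=55] avail[A=55 B=55] open={}
Step 3: reserve R2 A 3 -> on_hand[A=55 B=55] avail[A=52 B=55] open={R2}
Step 4: commit R2 -> on_hand[A=52 B=55] avail[A=52 B=55] open={}
Step 5: reserve R3 A 9 -> on_hand[A=52 B=55] avail[A=43 B=55] open={R3}
Step 6: reserve R4 A 3 -> on_hand[A=52 B=55] avail[A=40 B=55] open={R3,R4}
Step 7: reserve R5 B 4 -> on_hand[A=52 B=55] avail[A=40 B=51] open={R3,R4,R5}
Step 8: commit R4 -> on_hand[A=49 B=55] avail[A=40 B=51] open={R3,R5}
Step 9: reserve R6 A 9 -> on_hand[A=49 B=55] avail[A=31 B=51] open={R3,R5,R6}
Step 10: commit R5 -> on_hand[A=49 B=51] avail[A=31 B=51] open={R3,R6}
Step 11: commit R3 -> on_hand[A=40 B=51] avail[A=31 B=51] open={R6}
Step 12: commit R6 -> on_hand[A=31 B=51] avail[A=31 B=51] open={}
Step 13: reserve R7 B 2 -> on_hand[A=31 B=51] avail[A=31 B=49] open={R7}
Step 14: reserve R8 A 6 -> on_hand[A=31 B=51] avail[A=25 B=49] open={R7,R8}
Step 15: reserve R9 A 4 -> on_hand[A=31 B=51] avail[A=21 B=49] open={R7,R8,R9}
Step 16: reserve R10 B 7 -> on_hand[A=31 B=51] avail[A=21 B=42] open={R10,R7,R8,R9}
Open reservations: ['R10', 'R7', 'R8', 'R9'] -> 4

Answer: 4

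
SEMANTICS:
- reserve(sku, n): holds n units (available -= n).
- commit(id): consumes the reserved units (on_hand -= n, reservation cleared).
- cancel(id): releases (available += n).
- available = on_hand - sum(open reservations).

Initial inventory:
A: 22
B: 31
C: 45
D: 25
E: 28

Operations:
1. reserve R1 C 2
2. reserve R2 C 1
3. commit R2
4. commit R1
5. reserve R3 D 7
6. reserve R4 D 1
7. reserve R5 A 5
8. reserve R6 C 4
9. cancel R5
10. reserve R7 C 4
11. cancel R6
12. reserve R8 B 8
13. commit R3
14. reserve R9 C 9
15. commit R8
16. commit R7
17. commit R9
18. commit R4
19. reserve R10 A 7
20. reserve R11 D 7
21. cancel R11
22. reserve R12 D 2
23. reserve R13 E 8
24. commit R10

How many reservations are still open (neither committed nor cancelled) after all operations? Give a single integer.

Step 1: reserve R1 C 2 -> on_hand[A=22 B=31 C=45 D=25 E=28] avail[A=22 B=31 C=43 D=25 E=28] open={R1}
Step 2: reserve R2 C 1 -> on_hand[A=22 B=31 C=45 D=25 E=28] avail[A=22 B=31 C=42 D=25 E=28] open={R1,R2}
Step 3: commit R2 -> on_hand[A=22 B=31 C=44 D=25 E=28] avail[A=22 B=31 C=42 D=25 E=28] open={R1}
Step 4: commit R1 -> on_hand[A=22 B=31 C=42 D=25 E=28] avail[A=22 B=31 C=42 D=25 E=28] open={}
Step 5: reserve R3 D 7 -> on_hand[A=22 B=31 C=42 D=25 E=28] avail[A=22 B=31 C=42 D=18 E=28] open={R3}
Step 6: reserve R4 D 1 -> on_hand[A=22 B=31 C=42 D=25 E=28] avail[A=22 B=31 C=42 D=17 E=28] open={R3,R4}
Step 7: reserve R5 A 5 -> on_hand[A=22 B=31 C=42 D=25 E=28] avail[A=17 B=31 C=42 D=17 E=28] open={R3,R4,R5}
Step 8: reserve R6 C 4 -> on_hand[A=22 B=31 C=42 D=25 E=28] avail[A=17 B=31 C=38 D=17 E=28] open={R3,R4,R5,R6}
Step 9: cancel R5 -> on_hand[A=22 B=31 C=42 D=25 E=28] avail[A=22 B=31 C=38 D=17 E=28] open={R3,R4,R6}
Step 10: reserve R7 C 4 -> on_hand[A=22 B=31 C=42 D=25 E=28] avail[A=22 B=31 C=34 D=17 E=28] open={R3,R4,R6,R7}
Step 11: cancel R6 -> on_hand[A=22 B=31 C=42 D=25 E=28] avail[A=22 B=31 C=38 D=17 E=28] open={R3,R4,R7}
Step 12: reserve R8 B 8 -> on_hand[A=22 B=31 C=42 D=25 E=28] avail[A=22 B=23 C=38 D=17 E=28] open={R3,R4,R7,R8}
Step 13: commit R3 -> on_hand[A=22 B=31 C=42 D=18 E=28] avail[A=22 B=23 C=38 D=17 E=28] open={R4,R7,R8}
Step 14: reserve R9 C 9 -> on_hand[A=22 B=31 C=42 D=18 E=28] avail[A=22 B=23 C=29 D=17 E=28] open={R4,R7,R8,R9}
Step 15: commit R8 -> on_hand[A=22 B=23 C=42 D=18 E=28] avail[A=22 B=23 C=29 D=17 E=28] open={R4,R7,R9}
Step 16: commit R7 -> on_hand[A=22 B=23 C=38 D=18 E=28] avail[A=22 B=23 C=29 D=17 E=28] open={R4,R9}
Step 17: commit R9 -> on_hand[A=22 B=23 C=29 D=18 E=28] avail[A=22 B=23 C=29 D=17 E=28] open={R4}
Step 18: commit R4 -> on_hand[A=22 B=23 C=29 D=17 E=28] avail[A=22 B=23 C=29 D=17 E=28] open={}
Step 19: reserve R10 A 7 -> on_hand[A=22 B=23 C=29 D=17 E=28] avail[A=15 B=23 C=29 D=17 E=28] open={R10}
Step 20: reserve R11 D 7 -> on_hand[A=22 B=23 C=29 D=17 E=28] avail[A=15 B=23 C=29 D=10 E=28] open={R10,R11}
Step 21: cancel R11 -> on_hand[A=22 B=23 C=29 D=17 E=28] avail[A=15 B=23 C=29 D=17 E=28] open={R10}
Step 22: reserve R12 D 2 -> on_hand[A=22 B=23 C=29 D=17 E=28] avail[A=15 B=23 C=29 D=15 E=28] open={R10,R12}
Step 23: reserve R13 E 8 -> on_hand[A=22 B=23 C=29 D=17 E=28] avail[A=15 B=23 C=29 D=15 E=20] open={R10,R12,R13}
Step 24: commit R10 -> on_hand[A=15 B=23 C=29 D=17 E=28] avail[A=15 B=23 C=29 D=15 E=20] open={R12,R13}
Open reservations: ['R12', 'R13'] -> 2

Answer: 2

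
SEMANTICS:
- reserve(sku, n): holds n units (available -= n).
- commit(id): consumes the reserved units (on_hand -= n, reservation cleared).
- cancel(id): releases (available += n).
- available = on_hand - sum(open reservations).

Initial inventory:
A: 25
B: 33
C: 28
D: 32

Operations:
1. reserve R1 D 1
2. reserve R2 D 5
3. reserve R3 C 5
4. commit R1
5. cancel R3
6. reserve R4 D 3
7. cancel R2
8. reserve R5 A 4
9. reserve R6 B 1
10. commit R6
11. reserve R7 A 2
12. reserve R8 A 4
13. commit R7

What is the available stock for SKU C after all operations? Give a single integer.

Step 1: reserve R1 D 1 -> on_hand[A=25 B=33 C=28 D=32] avail[A=25 B=33 C=28 D=31] open={R1}
Step 2: reserve R2 D 5 -> on_hand[A=25 B=33 C=28 D=32] avail[A=25 B=33 C=28 D=26] open={R1,R2}
Step 3: reserve R3 C 5 -> on_hand[A=25 B=33 C=28 D=32] avail[A=25 B=33 C=23 D=26] open={R1,R2,R3}
Step 4: commit R1 -> on_hand[A=25 B=33 C=28 D=31] avail[A=25 B=33 C=23 D=26] open={R2,R3}
Step 5: cancel R3 -> on_hand[A=25 B=33 C=28 D=31] avail[A=25 B=33 C=28 D=26] open={R2}
Step 6: reserve R4 D 3 -> on_hand[A=25 B=33 C=28 D=31] avail[A=25 B=33 C=28 D=23] open={R2,R4}
Step 7: cancel R2 -> on_hand[A=25 B=33 C=28 D=31] avail[A=25 B=33 C=28 D=28] open={R4}
Step 8: reserve R5 A 4 -> on_hand[A=25 B=33 C=28 D=31] avail[A=21 B=33 C=28 D=28] open={R4,R5}
Step 9: reserve R6 B 1 -> on_hand[A=25 B=33 C=28 D=31] avail[A=21 B=32 C=28 D=28] open={R4,R5,R6}
Step 10: commit R6 -> on_hand[A=25 B=32 C=28 D=31] avail[A=21 B=32 C=28 D=28] open={R4,R5}
Step 11: reserve R7 A 2 -> on_hand[A=25 B=32 C=28 D=31] avail[A=19 B=32 C=28 D=28] open={R4,R5,R7}
Step 12: reserve R8 A 4 -> on_hand[A=25 B=32 C=28 D=31] avail[A=15 B=32 C=28 D=28] open={R4,R5,R7,R8}
Step 13: commit R7 -> on_hand[A=23 B=32 C=28 D=31] avail[A=15 B=32 C=28 D=28] open={R4,R5,R8}
Final available[C] = 28

Answer: 28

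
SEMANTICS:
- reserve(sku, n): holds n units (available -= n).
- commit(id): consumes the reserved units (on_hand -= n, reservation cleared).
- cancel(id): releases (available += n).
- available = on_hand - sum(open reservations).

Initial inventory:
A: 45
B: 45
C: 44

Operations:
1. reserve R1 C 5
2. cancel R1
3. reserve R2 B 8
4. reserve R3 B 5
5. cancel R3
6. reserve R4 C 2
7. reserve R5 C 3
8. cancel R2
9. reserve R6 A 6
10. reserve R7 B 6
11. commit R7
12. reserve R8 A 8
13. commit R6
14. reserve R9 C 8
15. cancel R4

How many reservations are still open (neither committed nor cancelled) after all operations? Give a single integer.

Answer: 3

Derivation:
Step 1: reserve R1 C 5 -> on_hand[A=45 B=45 C=44] avail[A=45 B=45 C=39] open={R1}
Step 2: cancel R1 -> on_hand[A=45 B=45 C=44] avail[A=45 B=45 C=44] open={}
Step 3: reserve R2 B 8 -> on_hand[A=45 B=45 C=44] avail[A=45 B=37 C=44] open={R2}
Step 4: reserve R3 B 5 -> on_hand[A=45 B=45 C=44] avail[A=45 B=32 C=44] open={R2,R3}
Step 5: cancel R3 -> on_hand[A=45 B=45 C=44] avail[A=45 B=37 C=44] open={R2}
Step 6: reserve R4 C 2 -> on_hand[A=45 B=45 C=44] avail[A=45 B=37 C=42] open={R2,R4}
Step 7: reserve R5 C 3 -> on_hand[A=45 B=45 C=44] avail[A=45 B=37 C=39] open={R2,R4,R5}
Step 8: cancel R2 -> on_hand[A=45 B=45 C=44] avail[A=45 B=45 C=39] open={R4,R5}
Step 9: reserve R6 A 6 -> on_hand[A=45 B=45 C=44] avail[A=39 B=45 C=39] open={R4,R5,R6}
Step 10: reserve R7 B 6 -> on_hand[A=45 B=45 C=44] avail[A=39 B=39 C=39] open={R4,R5,R6,R7}
Step 11: commit R7 -> on_hand[A=45 B=39 C=44] avail[A=39 B=39 C=39] open={R4,R5,R6}
Step 12: reserve R8 A 8 -> on_hand[A=45 B=39 C=44] avail[A=31 B=39 C=39] open={R4,R5,R6,R8}
Step 13: commit R6 -> on_hand[A=39 B=39 C=44] avail[A=31 B=39 C=39] open={R4,R5,R8}
Step 14: reserve R9 C 8 -> on_hand[A=39 B=39 C=44] avail[A=31 B=39 C=31] open={R4,R5,R8,R9}
Step 15: cancel R4 -> on_hand[A=39 B=39 C=44] avail[A=31 B=39 C=33] open={R5,R8,R9}
Open reservations: ['R5', 'R8', 'R9'] -> 3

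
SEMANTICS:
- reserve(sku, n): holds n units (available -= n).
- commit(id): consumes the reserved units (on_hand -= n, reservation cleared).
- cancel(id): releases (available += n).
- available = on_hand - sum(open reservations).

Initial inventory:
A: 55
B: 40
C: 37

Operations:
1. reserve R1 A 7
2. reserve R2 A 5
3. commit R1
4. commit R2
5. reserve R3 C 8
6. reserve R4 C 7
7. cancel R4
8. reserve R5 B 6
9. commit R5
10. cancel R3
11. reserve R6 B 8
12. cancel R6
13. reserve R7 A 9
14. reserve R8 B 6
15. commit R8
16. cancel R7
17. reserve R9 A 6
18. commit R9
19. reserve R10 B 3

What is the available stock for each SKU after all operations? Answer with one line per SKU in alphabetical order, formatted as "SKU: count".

Answer: A: 37
B: 25
C: 37

Derivation:
Step 1: reserve R1 A 7 -> on_hand[A=55 B=40 C=37] avail[A=48 B=40 C=37] open={R1}
Step 2: reserve R2 A 5 -> on_hand[A=55 B=40 C=37] avail[A=43 B=40 C=37] open={R1,R2}
Step 3: commit R1 -> on_hand[A=48 B=40 C=37] avail[A=43 B=40 C=37] open={R2}
Step 4: commit R2 -> on_hand[A=43 B=40 C=37] avail[A=43 B=40 C=37] open={}
Step 5: reserve R3 C 8 -> on_hand[A=43 B=40 C=37] avail[A=43 B=40 C=29] open={R3}
Step 6: reserve R4 C 7 -> on_hand[A=43 B=40 C=37] avail[A=43 B=40 C=22] open={R3,R4}
Step 7: cancel R4 -> on_hand[A=43 B=40 C=37] avail[A=43 B=40 C=29] open={R3}
Step 8: reserve R5 B 6 -> on_hand[A=43 B=40 C=37] avail[A=43 B=34 C=29] open={R3,R5}
Step 9: commit R5 -> on_hand[A=43 B=34 C=37] avail[A=43 B=34 C=29] open={R3}
Step 10: cancel R3 -> on_hand[A=43 B=34 C=37] avail[A=43 B=34 C=37] open={}
Step 11: reserve R6 B 8 -> on_hand[A=43 B=34 C=37] avail[A=43 B=26 C=37] open={R6}
Step 12: cancel R6 -> on_hand[A=43 B=34 C=37] avail[A=43 B=34 C=37] open={}
Step 13: reserve R7 A 9 -> on_hand[A=43 B=34 C=37] avail[A=34 B=34 C=37] open={R7}
Step 14: reserve R8 B 6 -> on_hand[A=43 B=34 C=37] avail[A=34 B=28 C=37] open={R7,R8}
Step 15: commit R8 -> on_hand[A=43 B=28 C=37] avail[A=34 B=28 C=37] open={R7}
Step 16: cancel R7 -> on_hand[A=43 B=28 C=37] avail[A=43 B=28 C=37] open={}
Step 17: reserve R9 A 6 -> on_hand[A=43 B=28 C=37] avail[A=37 B=28 C=37] open={R9}
Step 18: commit R9 -> on_hand[A=37 B=28 C=37] avail[A=37 B=28 C=37] open={}
Step 19: reserve R10 B 3 -> on_hand[A=37 B=28 C=37] avail[A=37 B=25 C=37] open={R10}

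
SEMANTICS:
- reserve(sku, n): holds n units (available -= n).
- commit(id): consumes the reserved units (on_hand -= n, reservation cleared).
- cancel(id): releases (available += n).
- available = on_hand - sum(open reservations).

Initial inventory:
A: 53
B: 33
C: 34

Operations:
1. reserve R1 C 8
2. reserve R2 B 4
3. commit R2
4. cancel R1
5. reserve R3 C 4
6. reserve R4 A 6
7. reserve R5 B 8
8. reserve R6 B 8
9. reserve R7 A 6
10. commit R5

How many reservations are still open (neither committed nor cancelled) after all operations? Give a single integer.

Step 1: reserve R1 C 8 -> on_hand[A=53 B=33 C=34] avail[A=53 B=33 C=26] open={R1}
Step 2: reserve R2 B 4 -> on_hand[A=53 B=33 C=34] avail[A=53 B=29 C=26] open={R1,R2}
Step 3: commit R2 -> on_hand[A=53 B=29 C=34] avail[A=53 B=29 C=26] open={R1}
Step 4: cancel R1 -> on_hand[A=53 B=29 C=34] avail[A=53 B=29 C=34] open={}
Step 5: reserve R3 C 4 -> on_hand[A=53 B=29 C=34] avail[A=53 B=29 C=30] open={R3}
Step 6: reserve R4 A 6 -> on_hand[A=53 B=29 C=34] avail[A=47 B=29 C=30] open={R3,R4}
Step 7: reserve R5 B 8 -> on_hand[A=53 B=29 C=34] avail[A=47 B=21 C=30] open={R3,R4,R5}
Step 8: reserve R6 B 8 -> on_hand[A=53 B=29 C=34] avail[A=47 B=13 C=30] open={R3,R4,R5,R6}
Step 9: reserve R7 A 6 -> on_hand[A=53 B=29 C=34] avail[A=41 B=13 C=30] open={R3,R4,R5,R6,R7}
Step 10: commit R5 -> on_hand[A=53 B=21 C=34] avail[A=41 B=13 C=30] open={R3,R4,R6,R7}
Open reservations: ['R3', 'R4', 'R6', 'R7'] -> 4

Answer: 4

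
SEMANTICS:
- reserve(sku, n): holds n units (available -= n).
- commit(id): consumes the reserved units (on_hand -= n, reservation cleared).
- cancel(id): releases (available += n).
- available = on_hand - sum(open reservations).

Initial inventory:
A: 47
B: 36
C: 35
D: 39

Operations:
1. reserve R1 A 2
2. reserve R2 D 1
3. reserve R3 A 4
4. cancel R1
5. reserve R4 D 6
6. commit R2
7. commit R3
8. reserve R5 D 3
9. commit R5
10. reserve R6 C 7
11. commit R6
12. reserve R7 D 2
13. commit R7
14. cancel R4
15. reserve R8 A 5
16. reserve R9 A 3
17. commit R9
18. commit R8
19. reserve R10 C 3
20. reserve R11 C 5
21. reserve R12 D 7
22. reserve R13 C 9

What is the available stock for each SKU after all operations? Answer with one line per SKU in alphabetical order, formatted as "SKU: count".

Step 1: reserve R1 A 2 -> on_hand[A=47 B=36 C=35 D=39] avail[A=45 B=36 C=35 D=39] open={R1}
Step 2: reserve R2 D 1 -> on_hand[A=47 B=36 C=35 D=39] avail[A=45 B=36 C=35 D=38] open={R1,R2}
Step 3: reserve R3 A 4 -> on_hand[A=47 B=36 C=35 D=39] avail[A=41 B=36 C=35 D=38] open={R1,R2,R3}
Step 4: cancel R1 -> on_hand[A=47 B=36 C=35 D=39] avail[A=43 B=36 C=35 D=38] open={R2,R3}
Step 5: reserve R4 D 6 -> on_hand[A=47 B=36 C=35 D=39] avail[A=43 B=36 C=35 D=32] open={R2,R3,R4}
Step 6: commit R2 -> on_hand[A=47 B=36 C=35 D=38] avail[A=43 B=36 C=35 D=32] open={R3,R4}
Step 7: commit R3 -> on_hand[A=43 B=36 C=35 D=38] avail[A=43 B=36 C=35 D=32] open={R4}
Step 8: reserve R5 D 3 -> on_hand[A=43 B=36 C=35 D=38] avail[A=43 B=36 C=35 D=29] open={R4,R5}
Step 9: commit R5 -> on_hand[A=43 B=36 C=35 D=35] avail[A=43 B=36 C=35 D=29] open={R4}
Step 10: reserve R6 C 7 -> on_hand[A=43 B=36 C=35 D=35] avail[A=43 B=36 C=28 D=29] open={R4,R6}
Step 11: commit R6 -> on_hand[A=43 B=36 C=28 D=35] avail[A=43 B=36 C=28 D=29] open={R4}
Step 12: reserve R7 D 2 -> on_hand[A=43 B=36 C=28 D=35] avail[A=43 B=36 C=28 D=27] open={R4,R7}
Step 13: commit R7 -> on_hand[A=43 B=36 C=28 D=33] avail[A=43 B=36 C=28 D=27] open={R4}
Step 14: cancel R4 -> on_hand[A=43 B=36 C=28 D=33] avail[A=43 B=36 C=28 D=33] open={}
Step 15: reserve R8 A 5 -> on_hand[A=43 B=36 C=28 D=33] avail[A=38 B=36 C=28 D=33] open={R8}
Step 16: reserve R9 A 3 -> on_hand[A=43 B=36 C=28 D=33] avail[A=35 B=36 C=28 D=33] open={R8,R9}
Step 17: commit R9 -> on_hand[A=40 B=36 C=28 D=33] avail[A=35 B=36 C=28 D=33] open={R8}
Step 18: commit R8 -> on_hand[A=35 B=36 C=28 D=33] avail[A=35 B=36 C=28 D=33] open={}
Step 19: reserve R10 C 3 -> on_hand[A=35 B=36 C=28 D=33] avail[A=35 B=36 C=25 D=33] open={R10}
Step 20: reserve R11 C 5 -> on_hand[A=35 B=36 C=28 D=33] avail[A=35 B=36 C=20 D=33] open={R10,R11}
Step 21: reserve R12 D 7 -> on_hand[A=35 B=36 C=28 D=33] avail[A=35 B=36 C=20 D=26] open={R10,R11,R12}
Step 22: reserve R13 C 9 -> on_hand[A=35 B=36 C=28 D=33] avail[A=35 B=36 C=11 D=26] open={R10,R11,R12,R13}

Answer: A: 35
B: 36
C: 11
D: 26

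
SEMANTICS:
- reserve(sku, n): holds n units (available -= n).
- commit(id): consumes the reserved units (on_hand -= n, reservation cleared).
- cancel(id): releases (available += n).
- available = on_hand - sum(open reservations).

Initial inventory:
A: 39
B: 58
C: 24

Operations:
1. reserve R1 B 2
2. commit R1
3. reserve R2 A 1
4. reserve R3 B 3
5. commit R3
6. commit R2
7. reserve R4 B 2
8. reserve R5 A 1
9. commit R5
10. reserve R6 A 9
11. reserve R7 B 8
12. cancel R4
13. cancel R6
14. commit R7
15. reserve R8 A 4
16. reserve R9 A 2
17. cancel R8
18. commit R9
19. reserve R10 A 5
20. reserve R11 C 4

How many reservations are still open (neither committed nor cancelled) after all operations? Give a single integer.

Step 1: reserve R1 B 2 -> on_hand[A=39 B=58 C=24] avail[A=39 B=56 C=24] open={R1}
Step 2: commit R1 -> on_hand[A=39 B=56 C=24] avail[A=39 B=56 C=24] open={}
Step 3: reserve R2 A 1 -> on_hand[A=39 B=56 C=24] avail[A=38 B=56 C=24] open={R2}
Step 4: reserve R3 B 3 -> on_hand[A=39 B=56 C=24] avail[A=38 B=53 C=24] open={R2,R3}
Step 5: commit R3 -> on_hand[A=39 B=53 C=24] avail[A=38 B=53 C=24] open={R2}
Step 6: commit R2 -> on_hand[A=38 B=53 C=24] avail[A=38 B=53 C=24] open={}
Step 7: reserve R4 B 2 -> on_hand[A=38 B=53 C=24] avail[A=38 B=51 C=24] open={R4}
Step 8: reserve R5 A 1 -> on_hand[A=38 B=53 C=24] avail[A=37 B=51 C=24] open={R4,R5}
Step 9: commit R5 -> on_hand[A=37 B=53 C=24] avail[A=37 B=51 C=24] open={R4}
Step 10: reserve R6 A 9 -> on_hand[A=37 B=53 C=24] avail[A=28 B=51 C=24] open={R4,R6}
Step 11: reserve R7 B 8 -> on_hand[A=37 B=53 C=24] avail[A=28 B=43 C=24] open={R4,R6,R7}
Step 12: cancel R4 -> on_hand[A=37 B=53 C=24] avail[A=28 B=45 C=24] open={R6,R7}
Step 13: cancel R6 -> on_hand[A=37 B=53 C=24] avail[A=37 B=45 C=24] open={R7}
Step 14: commit R7 -> on_hand[A=37 B=45 C=24] avail[A=37 B=45 C=24] open={}
Step 15: reserve R8 A 4 -> on_hand[A=37 B=45 C=24] avail[A=33 B=45 C=24] open={R8}
Step 16: reserve R9 A 2 -> on_hand[A=37 B=45 C=24] avail[A=31 B=45 C=24] open={R8,R9}
Step 17: cancel R8 -> on_hand[A=37 B=45 C=24] avail[A=35 B=45 C=24] open={R9}
Step 18: commit R9 -> on_hand[A=35 B=45 C=24] avail[A=35 B=45 C=24] open={}
Step 19: reserve R10 A 5 -> on_hand[A=35 B=45 C=24] avail[A=30 B=45 C=24] open={R10}
Step 20: reserve R11 C 4 -> on_hand[A=35 B=45 C=24] avail[A=30 B=45 C=20] open={R10,R11}
Open reservations: ['R10', 'R11'] -> 2

Answer: 2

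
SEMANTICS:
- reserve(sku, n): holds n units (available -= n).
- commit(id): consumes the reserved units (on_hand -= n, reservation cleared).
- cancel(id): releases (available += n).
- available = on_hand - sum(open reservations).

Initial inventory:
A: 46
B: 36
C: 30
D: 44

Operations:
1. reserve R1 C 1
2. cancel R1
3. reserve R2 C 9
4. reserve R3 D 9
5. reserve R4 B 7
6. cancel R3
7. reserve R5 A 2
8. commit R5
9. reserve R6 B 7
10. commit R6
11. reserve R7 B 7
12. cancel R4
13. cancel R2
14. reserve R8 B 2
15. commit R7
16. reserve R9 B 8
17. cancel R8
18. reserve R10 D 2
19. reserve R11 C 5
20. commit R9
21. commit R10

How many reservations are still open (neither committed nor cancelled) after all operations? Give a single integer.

Answer: 1

Derivation:
Step 1: reserve R1 C 1 -> on_hand[A=46 B=36 C=30 D=44] avail[A=46 B=36 C=29 D=44] open={R1}
Step 2: cancel R1 -> on_hand[A=46 B=36 C=30 D=44] avail[A=46 B=36 C=30 D=44] open={}
Step 3: reserve R2 C 9 -> on_hand[A=46 B=36 C=30 D=44] avail[A=46 B=36 C=21 D=44] open={R2}
Step 4: reserve R3 D 9 -> on_hand[A=46 B=36 C=30 D=44] avail[A=46 B=36 C=21 D=35] open={R2,R3}
Step 5: reserve R4 B 7 -> on_hand[A=46 B=36 C=30 D=44] avail[A=46 B=29 C=21 D=35] open={R2,R3,R4}
Step 6: cancel R3 -> on_hand[A=46 B=36 C=30 D=44] avail[A=46 B=29 C=21 D=44] open={R2,R4}
Step 7: reserve R5 A 2 -> on_hand[A=46 B=36 C=30 D=44] avail[A=44 B=29 C=21 D=44] open={R2,R4,R5}
Step 8: commit R5 -> on_hand[A=44 B=36 C=30 D=44] avail[A=44 B=29 C=21 D=44] open={R2,R4}
Step 9: reserve R6 B 7 -> on_hand[A=44 B=36 C=30 D=44] avail[A=44 B=22 C=21 D=44] open={R2,R4,R6}
Step 10: commit R6 -> on_hand[A=44 B=29 C=30 D=44] avail[A=44 B=22 C=21 D=44] open={R2,R4}
Step 11: reserve R7 B 7 -> on_hand[A=44 B=29 C=30 D=44] avail[A=44 B=15 C=21 D=44] open={R2,R4,R7}
Step 12: cancel R4 -> on_hand[A=44 B=29 C=30 D=44] avail[A=44 B=22 C=21 D=44] open={R2,R7}
Step 13: cancel R2 -> on_hand[A=44 B=29 C=30 D=44] avail[A=44 B=22 C=30 D=44] open={R7}
Step 14: reserve R8 B 2 -> on_hand[A=44 B=29 C=30 D=44] avail[A=44 B=20 C=30 D=44] open={R7,R8}
Step 15: commit R7 -> on_hand[A=44 B=22 C=30 D=44] avail[A=44 B=20 C=30 D=44] open={R8}
Step 16: reserve R9 B 8 -> on_hand[A=44 B=22 C=30 D=44] avail[A=44 B=12 C=30 D=44] open={R8,R9}
Step 17: cancel R8 -> on_hand[A=44 B=22 C=30 D=44] avail[A=44 B=14 C=30 D=44] open={R9}
Step 18: reserve R10 D 2 -> on_hand[A=44 B=22 C=30 D=44] avail[A=44 B=14 C=30 D=42] open={R10,R9}
Step 19: reserve R11 C 5 -> on_hand[A=44 B=22 C=30 D=44] avail[A=44 B=14 C=25 D=42] open={R10,R11,R9}
Step 20: commit R9 -> on_hand[A=44 B=14 C=30 D=44] avail[A=44 B=14 C=25 D=42] open={R10,R11}
Step 21: commit R10 -> on_hand[A=44 B=14 C=30 D=42] avail[A=44 B=14 C=25 D=42] open={R11}
Open reservations: ['R11'] -> 1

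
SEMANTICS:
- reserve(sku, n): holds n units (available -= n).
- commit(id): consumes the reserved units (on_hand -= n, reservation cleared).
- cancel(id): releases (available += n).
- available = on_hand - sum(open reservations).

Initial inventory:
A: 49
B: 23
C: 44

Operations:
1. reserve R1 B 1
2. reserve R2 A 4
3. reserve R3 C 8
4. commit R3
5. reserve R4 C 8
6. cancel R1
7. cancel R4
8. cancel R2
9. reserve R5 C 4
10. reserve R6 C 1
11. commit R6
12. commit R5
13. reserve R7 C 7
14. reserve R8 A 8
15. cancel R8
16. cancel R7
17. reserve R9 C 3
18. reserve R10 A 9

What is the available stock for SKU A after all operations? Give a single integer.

Step 1: reserve R1 B 1 -> on_hand[A=49 B=23 C=44] avail[A=49 B=22 C=44] open={R1}
Step 2: reserve R2 A 4 -> on_hand[A=49 B=23 C=44] avail[A=45 B=22 C=44] open={R1,R2}
Step 3: reserve R3 C 8 -> on_hand[A=49 B=23 C=44] avail[A=45 B=22 C=36] open={R1,R2,R3}
Step 4: commit R3 -> on_hand[A=49 B=23 C=36] avail[A=45 B=22 C=36] open={R1,R2}
Step 5: reserve R4 C 8 -> on_hand[A=49 B=23 C=36] avail[A=45 B=22 C=28] open={R1,R2,R4}
Step 6: cancel R1 -> on_hand[A=49 B=23 C=36] avail[A=45 B=23 C=28] open={R2,R4}
Step 7: cancel R4 -> on_hand[A=49 B=23 C=36] avail[A=45 B=23 C=36] open={R2}
Step 8: cancel R2 -> on_hand[A=49 B=23 C=36] avail[A=49 B=23 C=36] open={}
Step 9: reserve R5 C 4 -> on_hand[A=49 B=23 C=36] avail[A=49 B=23 C=32] open={R5}
Step 10: reserve R6 C 1 -> on_hand[A=49 B=23 C=36] avail[A=49 B=23 C=31] open={R5,R6}
Step 11: commit R6 -> on_hand[A=49 B=23 C=35] avail[A=49 B=23 C=31] open={R5}
Step 12: commit R5 -> on_hand[A=49 B=23 C=31] avail[A=49 B=23 C=31] open={}
Step 13: reserve R7 C 7 -> on_hand[A=49 B=23 C=31] avail[A=49 B=23 C=24] open={R7}
Step 14: reserve R8 A 8 -> on_hand[A=49 B=23 C=31] avail[A=41 B=23 C=24] open={R7,R8}
Step 15: cancel R8 -> on_hand[A=49 B=23 C=31] avail[A=49 B=23 C=24] open={R7}
Step 16: cancel R7 -> on_hand[A=49 B=23 C=31] avail[A=49 B=23 C=31] open={}
Step 17: reserve R9 C 3 -> on_hand[A=49 B=23 C=31] avail[A=49 B=23 C=28] open={R9}
Step 18: reserve R10 A 9 -> on_hand[A=49 B=23 C=31] avail[A=40 B=23 C=28] open={R10,R9}
Final available[A] = 40

Answer: 40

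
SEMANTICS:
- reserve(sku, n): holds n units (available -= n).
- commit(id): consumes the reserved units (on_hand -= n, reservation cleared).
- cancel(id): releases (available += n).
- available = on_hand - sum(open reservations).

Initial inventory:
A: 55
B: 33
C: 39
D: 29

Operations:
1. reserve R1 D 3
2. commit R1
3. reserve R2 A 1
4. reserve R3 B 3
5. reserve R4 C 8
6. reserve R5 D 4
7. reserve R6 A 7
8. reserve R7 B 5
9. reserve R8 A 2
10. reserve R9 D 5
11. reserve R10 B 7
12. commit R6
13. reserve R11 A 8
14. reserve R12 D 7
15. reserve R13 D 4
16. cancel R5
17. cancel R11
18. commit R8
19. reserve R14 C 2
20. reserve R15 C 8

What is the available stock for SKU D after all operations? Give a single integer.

Answer: 10

Derivation:
Step 1: reserve R1 D 3 -> on_hand[A=55 B=33 C=39 D=29] avail[A=55 B=33 C=39 D=26] open={R1}
Step 2: commit R1 -> on_hand[A=55 B=33 C=39 D=26] avail[A=55 B=33 C=39 D=26] open={}
Step 3: reserve R2 A 1 -> on_hand[A=55 B=33 C=39 D=26] avail[A=54 B=33 C=39 D=26] open={R2}
Step 4: reserve R3 B 3 -> on_hand[A=55 B=33 C=39 D=26] avail[A=54 B=30 C=39 D=26] open={R2,R3}
Step 5: reserve R4 C 8 -> on_hand[A=55 B=33 C=39 D=26] avail[A=54 B=30 C=31 D=26] open={R2,R3,R4}
Step 6: reserve R5 D 4 -> on_hand[A=55 B=33 C=39 D=26] avail[A=54 B=30 C=31 D=22] open={R2,R3,R4,R5}
Step 7: reserve R6 A 7 -> on_hand[A=55 B=33 C=39 D=26] avail[A=47 B=30 C=31 D=22] open={R2,R3,R4,R5,R6}
Step 8: reserve R7 B 5 -> on_hand[A=55 B=33 C=39 D=26] avail[A=47 B=25 C=31 D=22] open={R2,R3,R4,R5,R6,R7}
Step 9: reserve R8 A 2 -> on_hand[A=55 B=33 C=39 D=26] avail[A=45 B=25 C=31 D=22] open={R2,R3,R4,R5,R6,R7,R8}
Step 10: reserve R9 D 5 -> on_hand[A=55 B=33 C=39 D=26] avail[A=45 B=25 C=31 D=17] open={R2,R3,R4,R5,R6,R7,R8,R9}
Step 11: reserve R10 B 7 -> on_hand[A=55 B=33 C=39 D=26] avail[A=45 B=18 C=31 D=17] open={R10,R2,R3,R4,R5,R6,R7,R8,R9}
Step 12: commit R6 -> on_hand[A=48 B=33 C=39 D=26] avail[A=45 B=18 C=31 D=17] open={R10,R2,R3,R4,R5,R7,R8,R9}
Step 13: reserve R11 A 8 -> on_hand[A=48 B=33 C=39 D=26] avail[A=37 B=18 C=31 D=17] open={R10,R11,R2,R3,R4,R5,R7,R8,R9}
Step 14: reserve R12 D 7 -> on_hand[A=48 B=33 C=39 D=26] avail[A=37 B=18 C=31 D=10] open={R10,R11,R12,R2,R3,R4,R5,R7,R8,R9}
Step 15: reserve R13 D 4 -> on_hand[A=48 B=33 C=39 D=26] avail[A=37 B=18 C=31 D=6] open={R10,R11,R12,R13,R2,R3,R4,R5,R7,R8,R9}
Step 16: cancel R5 -> on_hand[A=48 B=33 C=39 D=26] avail[A=37 B=18 C=31 D=10] open={R10,R11,R12,R13,R2,R3,R4,R7,R8,R9}
Step 17: cancel R11 -> on_hand[A=48 B=33 C=39 D=26] avail[A=45 B=18 C=31 D=10] open={R10,R12,R13,R2,R3,R4,R7,R8,R9}
Step 18: commit R8 -> on_hand[A=46 B=33 C=39 D=26] avail[A=45 B=18 C=31 D=10] open={R10,R12,R13,R2,R3,R4,R7,R9}
Step 19: reserve R14 C 2 -> on_hand[A=46 B=33 C=39 D=26] avail[A=45 B=18 C=29 D=10] open={R10,R12,R13,R14,R2,R3,R4,R7,R9}
Step 20: reserve R15 C 8 -> on_hand[A=46 B=33 C=39 D=26] avail[A=45 B=18 C=21 D=10] open={R10,R12,R13,R14,R15,R2,R3,R4,R7,R9}
Final available[D] = 10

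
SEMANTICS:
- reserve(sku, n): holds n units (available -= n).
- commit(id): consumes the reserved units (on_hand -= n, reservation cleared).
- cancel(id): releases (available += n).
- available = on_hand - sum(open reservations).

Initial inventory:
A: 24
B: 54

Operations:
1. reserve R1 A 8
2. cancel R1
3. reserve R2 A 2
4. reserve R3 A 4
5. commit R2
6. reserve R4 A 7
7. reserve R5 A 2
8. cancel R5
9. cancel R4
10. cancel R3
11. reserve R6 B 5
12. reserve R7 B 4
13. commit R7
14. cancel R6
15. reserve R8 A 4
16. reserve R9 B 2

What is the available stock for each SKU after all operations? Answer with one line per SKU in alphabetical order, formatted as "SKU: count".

Answer: A: 18
B: 48

Derivation:
Step 1: reserve R1 A 8 -> on_hand[A=24 B=54] avail[A=16 B=54] open={R1}
Step 2: cancel R1 -> on_hand[A=24 B=54] avail[A=24 B=54] open={}
Step 3: reserve R2 A 2 -> on_hand[A=24 B=54] avail[A=22 B=54] open={R2}
Step 4: reserve R3 A 4 -> on_hand[A=24 B=54] avail[A=18 B=54] open={R2,R3}
Step 5: commit R2 -> on_hand[A=22 B=54] avail[A=18 B=54] open={R3}
Step 6: reserve R4 A 7 -> on_hand[A=22 B=54] avail[A=11 B=54] open={R3,R4}
Step 7: reserve R5 A 2 -> on_hand[A=22 B=54] avail[A=9 B=54] open={R3,R4,R5}
Step 8: cancel R5 -> on_hand[A=22 B=54] avail[A=11 B=54] open={R3,R4}
Step 9: cancel R4 -> on_hand[A=22 B=54] avail[A=18 B=54] open={R3}
Step 10: cancel R3 -> on_hand[A=22 B=54] avail[A=22 B=54] open={}
Step 11: reserve R6 B 5 -> on_hand[A=22 B=54] avail[A=22 B=49] open={R6}
Step 12: reserve R7 B 4 -> on_hand[A=22 B=54] avail[A=22 B=45] open={R6,R7}
Step 13: commit R7 -> on_hand[A=22 B=50] avail[A=22 B=45] open={R6}
Step 14: cancel R6 -> on_hand[A=22 B=50] avail[A=22 B=50] open={}
Step 15: reserve R8 A 4 -> on_hand[A=22 B=50] avail[A=18 B=50] open={R8}
Step 16: reserve R9 B 2 -> on_hand[A=22 B=50] avail[A=18 B=48] open={R8,R9}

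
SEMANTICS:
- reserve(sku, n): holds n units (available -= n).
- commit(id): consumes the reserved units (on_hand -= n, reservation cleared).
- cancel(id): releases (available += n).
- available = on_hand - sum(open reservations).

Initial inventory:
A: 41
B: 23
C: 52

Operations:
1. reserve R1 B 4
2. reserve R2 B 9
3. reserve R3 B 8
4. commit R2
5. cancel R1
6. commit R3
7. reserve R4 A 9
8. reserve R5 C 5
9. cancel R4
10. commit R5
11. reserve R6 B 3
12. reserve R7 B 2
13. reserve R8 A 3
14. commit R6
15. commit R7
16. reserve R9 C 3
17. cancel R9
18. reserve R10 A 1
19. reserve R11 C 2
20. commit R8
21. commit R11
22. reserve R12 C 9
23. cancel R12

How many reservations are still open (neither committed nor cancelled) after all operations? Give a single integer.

Step 1: reserve R1 B 4 -> on_hand[A=41 B=23 C=52] avail[A=41 B=19 C=52] open={R1}
Step 2: reserve R2 B 9 -> on_hand[A=41 B=23 C=52] avail[A=41 B=10 C=52] open={R1,R2}
Step 3: reserve R3 B 8 -> on_hand[A=41 B=23 C=52] avail[A=41 B=2 C=52] open={R1,R2,R3}
Step 4: commit R2 -> on_hand[A=41 B=14 C=52] avail[A=41 B=2 C=52] open={R1,R3}
Step 5: cancel R1 -> on_hand[A=41 B=14 C=52] avail[A=41 B=6 C=52] open={R3}
Step 6: commit R3 -> on_hand[A=41 B=6 C=52] avail[A=41 B=6 C=52] open={}
Step 7: reserve R4 A 9 -> on_hand[A=41 B=6 C=52] avail[A=32 B=6 C=52] open={R4}
Step 8: reserve R5 C 5 -> on_hand[A=41 B=6 C=52] avail[A=32 B=6 C=47] open={R4,R5}
Step 9: cancel R4 -> on_hand[A=41 B=6 C=52] avail[A=41 B=6 C=47] open={R5}
Step 10: commit R5 -> on_hand[A=41 B=6 C=47] avail[A=41 B=6 C=47] open={}
Step 11: reserve R6 B 3 -> on_hand[A=41 B=6 C=47] avail[A=41 B=3 C=47] open={R6}
Step 12: reserve R7 B 2 -> on_hand[A=41 B=6 C=47] avail[A=41 B=1 C=47] open={R6,R7}
Step 13: reserve R8 A 3 -> on_hand[A=41 B=6 C=47] avail[A=38 B=1 C=47] open={R6,R7,R8}
Step 14: commit R6 -> on_hand[A=41 B=3 C=47] avail[A=38 B=1 C=47] open={R7,R8}
Step 15: commit R7 -> on_hand[A=41 B=1 C=47] avail[A=38 B=1 C=47] open={R8}
Step 16: reserve R9 C 3 -> on_hand[A=41 B=1 C=47] avail[A=38 B=1 C=44] open={R8,R9}
Step 17: cancel R9 -> on_hand[A=41 B=1 C=47] avail[A=38 B=1 C=47] open={R8}
Step 18: reserve R10 A 1 -> on_hand[A=41 B=1 C=47] avail[A=37 B=1 C=47] open={R10,R8}
Step 19: reserve R11 C 2 -> on_hand[A=41 B=1 C=47] avail[A=37 B=1 C=45] open={R10,R11,R8}
Step 20: commit R8 -> on_hand[A=38 B=1 C=47] avail[A=37 B=1 C=45] open={R10,R11}
Step 21: commit R11 -> on_hand[A=38 B=1 C=45] avail[A=37 B=1 C=45] open={R10}
Step 22: reserve R12 C 9 -> on_hand[A=38 B=1 C=45] avail[A=37 B=1 C=36] open={R10,R12}
Step 23: cancel R12 -> on_hand[A=38 B=1 C=45] avail[A=37 B=1 C=45] open={R10}
Open reservations: ['R10'] -> 1

Answer: 1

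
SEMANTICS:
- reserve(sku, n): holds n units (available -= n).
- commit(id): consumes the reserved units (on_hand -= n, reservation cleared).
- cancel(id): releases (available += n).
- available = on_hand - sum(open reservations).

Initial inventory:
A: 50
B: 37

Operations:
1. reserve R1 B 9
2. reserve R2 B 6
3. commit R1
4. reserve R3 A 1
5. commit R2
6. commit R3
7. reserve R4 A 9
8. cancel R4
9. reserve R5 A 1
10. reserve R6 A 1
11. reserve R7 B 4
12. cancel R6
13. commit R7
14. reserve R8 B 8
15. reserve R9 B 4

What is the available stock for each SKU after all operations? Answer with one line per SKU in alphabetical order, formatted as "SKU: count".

Step 1: reserve R1 B 9 -> on_hand[A=50 B=37] avail[A=50 B=28] open={R1}
Step 2: reserve R2 B 6 -> on_hand[A=50 B=37] avail[A=50 B=22] open={R1,R2}
Step 3: commit R1 -> on_hand[A=50 B=28] avail[A=50 B=22] open={R2}
Step 4: reserve R3 A 1 -> on_hand[A=50 B=28] avail[A=49 B=22] open={R2,R3}
Step 5: commit R2 -> on_hand[A=50 B=22] avail[A=49 B=22] open={R3}
Step 6: commit R3 -> on_hand[A=49 B=22] avail[A=49 B=22] open={}
Step 7: reserve R4 A 9 -> on_hand[A=49 B=22] avail[A=40 B=22] open={R4}
Step 8: cancel R4 -> on_hand[A=49 B=22] avail[A=49 B=22] open={}
Step 9: reserve R5 A 1 -> on_hand[A=49 B=22] avail[A=48 B=22] open={R5}
Step 10: reserve R6 A 1 -> on_hand[A=49 B=22] avail[A=47 B=22] open={R5,R6}
Step 11: reserve R7 B 4 -> on_hand[A=49 B=22] avail[A=47 B=18] open={R5,R6,R7}
Step 12: cancel R6 -> on_hand[A=49 B=22] avail[A=48 B=18] open={R5,R7}
Step 13: commit R7 -> on_hand[A=49 B=18] avail[A=48 B=18] open={R5}
Step 14: reserve R8 B 8 -> on_hand[A=49 B=18] avail[A=48 B=10] open={R5,R8}
Step 15: reserve R9 B 4 -> on_hand[A=49 B=18] avail[A=48 B=6] open={R5,R8,R9}

Answer: A: 48
B: 6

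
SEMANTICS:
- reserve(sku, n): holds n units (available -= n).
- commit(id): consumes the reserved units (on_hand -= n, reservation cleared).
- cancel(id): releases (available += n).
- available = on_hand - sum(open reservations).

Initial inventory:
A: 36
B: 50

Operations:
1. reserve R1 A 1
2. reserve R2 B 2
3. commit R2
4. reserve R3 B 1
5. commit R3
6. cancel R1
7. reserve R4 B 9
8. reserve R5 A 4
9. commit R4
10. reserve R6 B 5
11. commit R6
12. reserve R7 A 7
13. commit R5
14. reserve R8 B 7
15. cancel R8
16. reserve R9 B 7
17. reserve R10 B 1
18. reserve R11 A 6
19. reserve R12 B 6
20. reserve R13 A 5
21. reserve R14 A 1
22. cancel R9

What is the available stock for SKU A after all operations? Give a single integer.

Step 1: reserve R1 A 1 -> on_hand[A=36 B=50] avail[A=35 B=50] open={R1}
Step 2: reserve R2 B 2 -> on_hand[A=36 B=50] avail[A=35 B=48] open={R1,R2}
Step 3: commit R2 -> on_hand[A=36 B=48] avail[A=35 B=48] open={R1}
Step 4: reserve R3 B 1 -> on_hand[A=36 B=48] avail[A=35 B=47] open={R1,R3}
Step 5: commit R3 -> on_hand[A=36 B=47] avail[A=35 B=47] open={R1}
Step 6: cancel R1 -> on_hand[A=36 B=47] avail[A=36 B=47] open={}
Step 7: reserve R4 B 9 -> on_hand[A=36 B=47] avail[A=36 B=38] open={R4}
Step 8: reserve R5 A 4 -> on_hand[A=36 B=47] avail[A=32 B=38] open={R4,R5}
Step 9: commit R4 -> on_hand[A=36 B=38] avail[A=32 B=38] open={R5}
Step 10: reserve R6 B 5 -> on_hand[A=36 B=38] avail[A=32 B=33] open={R5,R6}
Step 11: commit R6 -> on_hand[A=36 B=33] avail[A=32 B=33] open={R5}
Step 12: reserve R7 A 7 -> on_hand[A=36 B=33] avail[A=25 B=33] open={R5,R7}
Step 13: commit R5 -> on_hand[A=32 B=33] avail[A=25 B=33] open={R7}
Step 14: reserve R8 B 7 -> on_hand[A=32 B=33] avail[A=25 B=26] open={R7,R8}
Step 15: cancel R8 -> on_hand[A=32 B=33] avail[A=25 B=33] open={R7}
Step 16: reserve R9 B 7 -> on_hand[A=32 B=33] avail[A=25 B=26] open={R7,R9}
Step 17: reserve R10 B 1 -> on_hand[A=32 B=33] avail[A=25 B=25] open={R10,R7,R9}
Step 18: reserve R11 A 6 -> on_hand[A=32 B=33] avail[A=19 B=25] open={R10,R11,R7,R9}
Step 19: reserve R12 B 6 -> on_hand[A=32 B=33] avail[A=19 B=19] open={R10,R11,R12,R7,R9}
Step 20: reserve R13 A 5 -> on_hand[A=32 B=33] avail[A=14 B=19] open={R10,R11,R12,R13,R7,R9}
Step 21: reserve R14 A 1 -> on_hand[A=32 B=33] avail[A=13 B=19] open={R10,R11,R12,R13,R14,R7,R9}
Step 22: cancel R9 -> on_hand[A=32 B=33] avail[A=13 B=26] open={R10,R11,R12,R13,R14,R7}
Final available[A] = 13

Answer: 13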